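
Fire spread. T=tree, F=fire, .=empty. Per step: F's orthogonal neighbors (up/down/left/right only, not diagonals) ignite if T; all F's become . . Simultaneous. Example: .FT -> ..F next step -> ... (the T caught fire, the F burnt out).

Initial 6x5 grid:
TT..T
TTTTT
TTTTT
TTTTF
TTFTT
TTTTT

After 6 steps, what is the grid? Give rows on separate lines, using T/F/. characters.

Step 1: 7 trees catch fire, 2 burn out
  TT..T
  TTTTT
  TTTTF
  TTFF.
  TF.FF
  TTFTT
Step 2: 8 trees catch fire, 7 burn out
  TT..T
  TTTTF
  TTFF.
  TF...
  F....
  TF.FF
Step 3: 6 trees catch fire, 8 burn out
  TT..F
  TTFF.
  TF...
  F....
  .....
  F....
Step 4: 2 trees catch fire, 6 burn out
  TT...
  TF...
  F....
  .....
  .....
  .....
Step 5: 2 trees catch fire, 2 burn out
  TF...
  F....
  .....
  .....
  .....
  .....
Step 6: 1 trees catch fire, 2 burn out
  F....
  .....
  .....
  .....
  .....
  .....

F....
.....
.....
.....
.....
.....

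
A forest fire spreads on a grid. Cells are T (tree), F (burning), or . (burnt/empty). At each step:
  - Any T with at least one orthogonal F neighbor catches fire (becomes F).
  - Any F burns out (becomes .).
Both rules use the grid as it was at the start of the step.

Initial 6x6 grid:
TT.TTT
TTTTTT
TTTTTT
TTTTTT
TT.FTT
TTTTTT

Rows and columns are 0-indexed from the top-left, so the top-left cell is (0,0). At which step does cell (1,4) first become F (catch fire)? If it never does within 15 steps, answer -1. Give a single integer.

Step 1: cell (1,4)='T' (+3 fires, +1 burnt)
Step 2: cell (1,4)='T' (+6 fires, +3 burnt)
Step 3: cell (1,4)='T' (+7 fires, +6 burnt)
Step 4: cell (1,4)='F' (+8 fires, +7 burnt)
  -> target ignites at step 4
Step 5: cell (1,4)='.' (+5 fires, +8 burnt)
Step 6: cell (1,4)='.' (+3 fires, +5 burnt)
Step 7: cell (1,4)='.' (+1 fires, +3 burnt)
Step 8: cell (1,4)='.' (+0 fires, +1 burnt)
  fire out at step 8

4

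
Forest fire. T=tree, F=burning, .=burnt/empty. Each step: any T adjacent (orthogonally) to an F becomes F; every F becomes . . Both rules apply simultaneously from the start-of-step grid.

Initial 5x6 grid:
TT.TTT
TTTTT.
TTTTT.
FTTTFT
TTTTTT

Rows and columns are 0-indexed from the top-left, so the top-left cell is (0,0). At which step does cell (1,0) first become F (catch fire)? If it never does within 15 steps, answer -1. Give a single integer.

Step 1: cell (1,0)='T' (+7 fires, +2 burnt)
Step 2: cell (1,0)='F' (+8 fires, +7 burnt)
  -> target ignites at step 2
Step 3: cell (1,0)='.' (+6 fires, +8 burnt)
Step 4: cell (1,0)='.' (+4 fires, +6 burnt)
Step 5: cell (1,0)='.' (+0 fires, +4 burnt)
  fire out at step 5

2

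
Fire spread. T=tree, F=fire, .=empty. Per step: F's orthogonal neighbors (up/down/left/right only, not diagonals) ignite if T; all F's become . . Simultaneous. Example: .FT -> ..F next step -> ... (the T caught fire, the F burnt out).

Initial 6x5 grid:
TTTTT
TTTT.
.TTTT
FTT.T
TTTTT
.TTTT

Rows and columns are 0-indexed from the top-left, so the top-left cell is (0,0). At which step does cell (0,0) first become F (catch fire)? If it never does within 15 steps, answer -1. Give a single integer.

Step 1: cell (0,0)='T' (+2 fires, +1 burnt)
Step 2: cell (0,0)='T' (+3 fires, +2 burnt)
Step 3: cell (0,0)='T' (+4 fires, +3 burnt)
Step 4: cell (0,0)='T' (+6 fires, +4 burnt)
Step 5: cell (0,0)='F' (+6 fires, +6 burnt)
  -> target ignites at step 5
Step 6: cell (0,0)='.' (+3 fires, +6 burnt)
Step 7: cell (0,0)='.' (+1 fires, +3 burnt)
Step 8: cell (0,0)='.' (+0 fires, +1 burnt)
  fire out at step 8

5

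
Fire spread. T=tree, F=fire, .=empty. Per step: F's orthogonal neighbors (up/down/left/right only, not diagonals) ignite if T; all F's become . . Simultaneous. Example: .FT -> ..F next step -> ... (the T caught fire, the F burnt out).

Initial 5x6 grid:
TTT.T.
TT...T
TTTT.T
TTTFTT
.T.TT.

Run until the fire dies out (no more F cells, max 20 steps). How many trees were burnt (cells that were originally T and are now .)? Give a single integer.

Step 1: +4 fires, +1 burnt (F count now 4)
Step 2: +4 fires, +4 burnt (F count now 4)
Step 3: +4 fires, +4 burnt (F count now 4)
Step 4: +3 fires, +4 burnt (F count now 3)
Step 5: +2 fires, +3 burnt (F count now 2)
Step 6: +2 fires, +2 burnt (F count now 2)
Step 7: +0 fires, +2 burnt (F count now 0)
Fire out after step 7
Initially T: 20, now '.': 29
Total burnt (originally-T cells now '.'): 19

Answer: 19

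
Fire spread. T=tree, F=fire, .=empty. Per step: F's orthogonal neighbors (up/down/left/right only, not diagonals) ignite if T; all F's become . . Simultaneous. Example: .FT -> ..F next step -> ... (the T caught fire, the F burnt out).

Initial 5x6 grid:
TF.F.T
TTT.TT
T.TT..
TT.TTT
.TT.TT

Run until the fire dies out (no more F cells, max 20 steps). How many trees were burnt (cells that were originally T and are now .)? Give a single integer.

Answer: 16

Derivation:
Step 1: +2 fires, +2 burnt (F count now 2)
Step 2: +2 fires, +2 burnt (F count now 2)
Step 3: +2 fires, +2 burnt (F count now 2)
Step 4: +2 fires, +2 burnt (F count now 2)
Step 5: +2 fires, +2 burnt (F count now 2)
Step 6: +2 fires, +2 burnt (F count now 2)
Step 7: +3 fires, +2 burnt (F count now 3)
Step 8: +1 fires, +3 burnt (F count now 1)
Step 9: +0 fires, +1 burnt (F count now 0)
Fire out after step 9
Initially T: 19, now '.': 27
Total burnt (originally-T cells now '.'): 16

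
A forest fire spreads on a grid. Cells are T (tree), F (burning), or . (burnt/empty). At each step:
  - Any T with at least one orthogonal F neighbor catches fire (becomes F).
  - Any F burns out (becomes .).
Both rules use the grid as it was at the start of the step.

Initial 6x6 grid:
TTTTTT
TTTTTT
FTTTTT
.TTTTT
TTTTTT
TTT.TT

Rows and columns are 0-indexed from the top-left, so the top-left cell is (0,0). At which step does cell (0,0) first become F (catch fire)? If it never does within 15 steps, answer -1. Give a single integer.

Step 1: cell (0,0)='T' (+2 fires, +1 burnt)
Step 2: cell (0,0)='F' (+4 fires, +2 burnt)
  -> target ignites at step 2
Step 3: cell (0,0)='.' (+5 fires, +4 burnt)
Step 4: cell (0,0)='.' (+7 fires, +5 burnt)
Step 5: cell (0,0)='.' (+7 fires, +7 burnt)
Step 6: cell (0,0)='.' (+4 fires, +7 burnt)
Step 7: cell (0,0)='.' (+3 fires, +4 burnt)
Step 8: cell (0,0)='.' (+1 fires, +3 burnt)
Step 9: cell (0,0)='.' (+0 fires, +1 burnt)
  fire out at step 9

2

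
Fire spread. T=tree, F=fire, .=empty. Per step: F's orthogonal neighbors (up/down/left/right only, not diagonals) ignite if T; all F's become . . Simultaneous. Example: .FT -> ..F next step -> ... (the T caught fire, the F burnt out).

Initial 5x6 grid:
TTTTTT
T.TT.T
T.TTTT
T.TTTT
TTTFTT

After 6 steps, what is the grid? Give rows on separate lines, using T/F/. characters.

Step 1: 3 trees catch fire, 1 burn out
  TTTTTT
  T.TT.T
  T.TTTT
  T.TFTT
  TTF.FT
Step 2: 5 trees catch fire, 3 burn out
  TTTTTT
  T.TT.T
  T.TFTT
  T.F.FT
  TF...F
Step 3: 5 trees catch fire, 5 burn out
  TTTTTT
  T.TF.T
  T.F.FT
  T....F
  F.....
Step 4: 4 trees catch fire, 5 burn out
  TTTFTT
  T.F..T
  T....F
  F.....
  ......
Step 5: 4 trees catch fire, 4 burn out
  TTF.FT
  T....F
  F.....
  ......
  ......
Step 6: 3 trees catch fire, 4 burn out
  TF...F
  F.....
  ......
  ......
  ......

TF...F
F.....
......
......
......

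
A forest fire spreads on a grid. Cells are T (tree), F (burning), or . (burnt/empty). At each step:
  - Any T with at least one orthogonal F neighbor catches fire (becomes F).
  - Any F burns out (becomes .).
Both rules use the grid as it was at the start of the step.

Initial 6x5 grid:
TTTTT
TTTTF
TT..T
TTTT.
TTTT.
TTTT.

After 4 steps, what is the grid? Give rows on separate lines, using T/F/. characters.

Step 1: 3 trees catch fire, 1 burn out
  TTTTF
  TTTF.
  TT..F
  TTTT.
  TTTT.
  TTTT.
Step 2: 2 trees catch fire, 3 burn out
  TTTF.
  TTF..
  TT...
  TTTT.
  TTTT.
  TTTT.
Step 3: 2 trees catch fire, 2 burn out
  TTF..
  TF...
  TT...
  TTTT.
  TTTT.
  TTTT.
Step 4: 3 trees catch fire, 2 burn out
  TF...
  F....
  TF...
  TTTT.
  TTTT.
  TTTT.

TF...
F....
TF...
TTTT.
TTTT.
TTTT.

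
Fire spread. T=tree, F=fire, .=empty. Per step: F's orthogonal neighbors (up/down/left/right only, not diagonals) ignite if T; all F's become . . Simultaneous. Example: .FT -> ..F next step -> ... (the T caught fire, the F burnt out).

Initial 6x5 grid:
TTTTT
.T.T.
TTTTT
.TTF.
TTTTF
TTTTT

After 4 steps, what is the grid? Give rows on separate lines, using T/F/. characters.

Step 1: 4 trees catch fire, 2 burn out
  TTTTT
  .T.T.
  TTTFT
  .TF..
  TTTF.
  TTTTF
Step 2: 6 trees catch fire, 4 burn out
  TTTTT
  .T.F.
  TTF.F
  .F...
  TTF..
  TTTF.
Step 3: 4 trees catch fire, 6 burn out
  TTTFT
  .T...
  TF...
  .....
  TF...
  TTF..
Step 4: 6 trees catch fire, 4 burn out
  TTF.F
  .F...
  F....
  .....
  F....
  TF...

TTF.F
.F...
F....
.....
F....
TF...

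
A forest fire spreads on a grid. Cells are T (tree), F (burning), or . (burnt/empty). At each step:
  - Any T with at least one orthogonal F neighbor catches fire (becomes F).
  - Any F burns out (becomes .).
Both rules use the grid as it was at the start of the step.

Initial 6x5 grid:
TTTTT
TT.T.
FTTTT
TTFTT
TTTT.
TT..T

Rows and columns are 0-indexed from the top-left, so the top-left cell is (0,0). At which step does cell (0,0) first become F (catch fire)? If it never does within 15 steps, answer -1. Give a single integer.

Step 1: cell (0,0)='T' (+7 fires, +2 burnt)
Step 2: cell (0,0)='F' (+7 fires, +7 burnt)
  -> target ignites at step 2
Step 3: cell (0,0)='.' (+5 fires, +7 burnt)
Step 4: cell (0,0)='.' (+2 fires, +5 burnt)
Step 5: cell (0,0)='.' (+1 fires, +2 burnt)
Step 6: cell (0,0)='.' (+0 fires, +1 burnt)
  fire out at step 6

2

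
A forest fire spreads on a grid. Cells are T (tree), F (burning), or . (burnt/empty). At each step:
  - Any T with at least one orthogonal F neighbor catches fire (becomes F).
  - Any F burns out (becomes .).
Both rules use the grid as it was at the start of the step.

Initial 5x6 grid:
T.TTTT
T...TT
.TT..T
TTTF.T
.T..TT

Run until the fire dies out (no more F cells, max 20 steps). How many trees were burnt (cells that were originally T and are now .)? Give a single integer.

Step 1: +1 fires, +1 burnt (F count now 1)
Step 2: +2 fires, +1 burnt (F count now 2)
Step 3: +3 fires, +2 burnt (F count now 3)
Step 4: +0 fires, +3 burnt (F count now 0)
Fire out after step 4
Initially T: 18, now '.': 18
Total burnt (originally-T cells now '.'): 6

Answer: 6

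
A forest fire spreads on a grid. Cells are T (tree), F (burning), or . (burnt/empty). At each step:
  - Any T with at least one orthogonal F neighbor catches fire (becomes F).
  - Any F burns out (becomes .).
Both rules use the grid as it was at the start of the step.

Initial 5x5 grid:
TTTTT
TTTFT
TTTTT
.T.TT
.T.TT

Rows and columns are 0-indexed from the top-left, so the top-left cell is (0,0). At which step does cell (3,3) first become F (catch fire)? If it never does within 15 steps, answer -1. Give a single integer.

Step 1: cell (3,3)='T' (+4 fires, +1 burnt)
Step 2: cell (3,3)='F' (+6 fires, +4 burnt)
  -> target ignites at step 2
Step 3: cell (3,3)='.' (+5 fires, +6 burnt)
Step 4: cell (3,3)='.' (+4 fires, +5 burnt)
Step 5: cell (3,3)='.' (+1 fires, +4 burnt)
Step 6: cell (3,3)='.' (+0 fires, +1 burnt)
  fire out at step 6

2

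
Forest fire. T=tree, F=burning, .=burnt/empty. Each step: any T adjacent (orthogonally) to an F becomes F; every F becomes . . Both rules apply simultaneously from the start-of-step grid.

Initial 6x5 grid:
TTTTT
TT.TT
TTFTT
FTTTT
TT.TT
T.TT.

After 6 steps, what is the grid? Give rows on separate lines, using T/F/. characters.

Step 1: 6 trees catch fire, 2 burn out
  TTTTT
  TT.TT
  FF.FT
  .FFTT
  FT.TT
  T.TT.
Step 2: 7 trees catch fire, 6 burn out
  TTTTT
  FF.FT
  ....F
  ...FT
  .F.TT
  F.TT.
Step 3: 6 trees catch fire, 7 burn out
  FFTFT
  ....F
  .....
  ....F
  ...FT
  ..TT.
Step 4: 4 trees catch fire, 6 burn out
  ..F.F
  .....
  .....
  .....
  ....F
  ..TF.
Step 5: 1 trees catch fire, 4 burn out
  .....
  .....
  .....
  .....
  .....
  ..F..
Step 6: 0 trees catch fire, 1 burn out
  .....
  .....
  .....
  .....
  .....
  .....

.....
.....
.....
.....
.....
.....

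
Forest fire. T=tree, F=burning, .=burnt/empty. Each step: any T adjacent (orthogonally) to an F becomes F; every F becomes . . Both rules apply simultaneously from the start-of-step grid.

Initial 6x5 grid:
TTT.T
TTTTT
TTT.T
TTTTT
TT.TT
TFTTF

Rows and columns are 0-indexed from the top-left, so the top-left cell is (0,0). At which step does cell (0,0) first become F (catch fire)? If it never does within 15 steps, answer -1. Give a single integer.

Step 1: cell (0,0)='T' (+5 fires, +2 burnt)
Step 2: cell (0,0)='T' (+4 fires, +5 burnt)
Step 3: cell (0,0)='T' (+5 fires, +4 burnt)
Step 4: cell (0,0)='T' (+4 fires, +5 burnt)
Step 5: cell (0,0)='T' (+5 fires, +4 burnt)
Step 6: cell (0,0)='F' (+2 fires, +5 burnt)
  -> target ignites at step 6
Step 7: cell (0,0)='.' (+0 fires, +2 burnt)
  fire out at step 7

6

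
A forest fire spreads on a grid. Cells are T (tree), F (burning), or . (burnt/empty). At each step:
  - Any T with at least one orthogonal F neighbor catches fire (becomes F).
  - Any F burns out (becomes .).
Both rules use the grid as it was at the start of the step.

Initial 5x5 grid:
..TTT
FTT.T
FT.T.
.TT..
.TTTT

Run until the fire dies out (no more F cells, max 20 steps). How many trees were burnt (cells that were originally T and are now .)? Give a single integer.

Step 1: +2 fires, +2 burnt (F count now 2)
Step 2: +2 fires, +2 burnt (F count now 2)
Step 3: +3 fires, +2 burnt (F count now 3)
Step 4: +2 fires, +3 burnt (F count now 2)
Step 5: +2 fires, +2 burnt (F count now 2)
Step 6: +2 fires, +2 burnt (F count now 2)
Step 7: +0 fires, +2 burnt (F count now 0)
Fire out after step 7
Initially T: 14, now '.': 24
Total burnt (originally-T cells now '.'): 13

Answer: 13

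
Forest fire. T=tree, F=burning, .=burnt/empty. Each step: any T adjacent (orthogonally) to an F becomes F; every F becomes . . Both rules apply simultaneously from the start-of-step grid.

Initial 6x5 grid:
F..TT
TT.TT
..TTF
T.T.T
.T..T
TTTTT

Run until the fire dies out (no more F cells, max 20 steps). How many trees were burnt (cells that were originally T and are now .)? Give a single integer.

Step 1: +4 fires, +2 burnt (F count now 4)
Step 2: +5 fires, +4 burnt (F count now 5)
Step 3: +3 fires, +5 burnt (F count now 3)
Step 4: +1 fires, +3 burnt (F count now 1)
Step 5: +1 fires, +1 burnt (F count now 1)
Step 6: +1 fires, +1 burnt (F count now 1)
Step 7: +2 fires, +1 burnt (F count now 2)
Step 8: +0 fires, +2 burnt (F count now 0)
Fire out after step 8
Initially T: 18, now '.': 29
Total burnt (originally-T cells now '.'): 17

Answer: 17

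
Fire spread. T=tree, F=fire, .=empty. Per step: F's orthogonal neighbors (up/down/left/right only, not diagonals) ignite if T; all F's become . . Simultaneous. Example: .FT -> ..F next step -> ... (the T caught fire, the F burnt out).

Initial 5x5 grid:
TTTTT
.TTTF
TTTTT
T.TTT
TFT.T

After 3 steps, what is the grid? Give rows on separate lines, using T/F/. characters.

Step 1: 5 trees catch fire, 2 burn out
  TTTTF
  .TTF.
  TTTTF
  T.TTT
  F.F.T
Step 2: 6 trees catch fire, 5 burn out
  TTTF.
  .TF..
  TTTF.
  F.FTF
  ....T
Step 3: 6 trees catch fire, 6 burn out
  TTF..
  .F...
  FTF..
  ...F.
  ....F

TTF..
.F...
FTF..
...F.
....F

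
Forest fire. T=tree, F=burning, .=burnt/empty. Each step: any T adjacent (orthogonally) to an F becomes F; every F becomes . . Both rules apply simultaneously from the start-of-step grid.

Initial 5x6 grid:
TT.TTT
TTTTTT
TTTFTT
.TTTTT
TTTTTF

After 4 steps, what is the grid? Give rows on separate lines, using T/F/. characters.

Step 1: 6 trees catch fire, 2 burn out
  TT.TTT
  TTTFTT
  TTF.FT
  .TTFTF
  TTTTF.
Step 2: 8 trees catch fire, 6 burn out
  TT.FTT
  TTF.FT
  TF...F
  .TF.F.
  TTTF..
Step 3: 6 trees catch fire, 8 burn out
  TT..FT
  TF...F
  F.....
  .F....
  TTF...
Step 4: 4 trees catch fire, 6 burn out
  TF...F
  F.....
  ......
  ......
  TF....

TF...F
F.....
......
......
TF....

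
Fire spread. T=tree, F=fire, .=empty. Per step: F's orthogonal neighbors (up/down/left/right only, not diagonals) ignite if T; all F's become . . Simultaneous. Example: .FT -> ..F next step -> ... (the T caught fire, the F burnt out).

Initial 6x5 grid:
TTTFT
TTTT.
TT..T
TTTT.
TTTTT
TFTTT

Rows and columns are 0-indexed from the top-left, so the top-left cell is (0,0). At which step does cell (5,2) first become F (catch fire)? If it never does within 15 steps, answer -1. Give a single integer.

Step 1: cell (5,2)='F' (+6 fires, +2 burnt)
  -> target ignites at step 1
Step 2: cell (5,2)='.' (+6 fires, +6 burnt)
Step 3: cell (5,2)='.' (+7 fires, +6 burnt)
Step 4: cell (5,2)='.' (+4 fires, +7 burnt)
Step 5: cell (5,2)='.' (+0 fires, +4 burnt)
  fire out at step 5

1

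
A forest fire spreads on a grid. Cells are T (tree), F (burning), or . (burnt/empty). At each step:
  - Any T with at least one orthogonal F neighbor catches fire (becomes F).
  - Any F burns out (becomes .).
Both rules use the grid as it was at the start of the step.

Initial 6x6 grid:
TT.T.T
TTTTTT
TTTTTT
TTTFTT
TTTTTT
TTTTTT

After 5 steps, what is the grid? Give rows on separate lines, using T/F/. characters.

Step 1: 4 trees catch fire, 1 burn out
  TT.T.T
  TTTTTT
  TTTFTT
  TTF.FT
  TTTFTT
  TTTTTT
Step 2: 8 trees catch fire, 4 burn out
  TT.T.T
  TTTFTT
  TTF.FT
  TF...F
  TTF.FT
  TTTFTT
Step 3: 10 trees catch fire, 8 burn out
  TT.F.T
  TTF.FT
  TF...F
  F.....
  TF...F
  TTF.FT
Step 4: 6 trees catch fire, 10 burn out
  TT...T
  TF...F
  F.....
  ......
  F.....
  TF...F
Step 5: 4 trees catch fire, 6 burn out
  TF...F
  F.....
  ......
  ......
  ......
  F.....

TF...F
F.....
......
......
......
F.....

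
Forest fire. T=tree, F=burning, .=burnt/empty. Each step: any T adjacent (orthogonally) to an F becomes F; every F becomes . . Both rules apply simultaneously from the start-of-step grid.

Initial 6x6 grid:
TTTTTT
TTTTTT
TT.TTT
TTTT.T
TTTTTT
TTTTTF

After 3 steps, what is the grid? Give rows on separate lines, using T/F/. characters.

Step 1: 2 trees catch fire, 1 burn out
  TTTTTT
  TTTTTT
  TT.TTT
  TTTT.T
  TTTTTF
  TTTTF.
Step 2: 3 trees catch fire, 2 burn out
  TTTTTT
  TTTTTT
  TT.TTT
  TTTT.F
  TTTTF.
  TTTF..
Step 3: 3 trees catch fire, 3 burn out
  TTTTTT
  TTTTTT
  TT.TTF
  TTTT..
  TTTF..
  TTF...

TTTTTT
TTTTTT
TT.TTF
TTTT..
TTTF..
TTF...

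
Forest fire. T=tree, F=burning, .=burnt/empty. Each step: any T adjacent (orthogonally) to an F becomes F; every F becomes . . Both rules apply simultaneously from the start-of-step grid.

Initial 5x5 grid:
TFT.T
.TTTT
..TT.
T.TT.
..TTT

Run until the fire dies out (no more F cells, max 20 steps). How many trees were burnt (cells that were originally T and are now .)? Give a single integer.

Answer: 14

Derivation:
Step 1: +3 fires, +1 burnt (F count now 3)
Step 2: +1 fires, +3 burnt (F count now 1)
Step 3: +2 fires, +1 burnt (F count now 2)
Step 4: +3 fires, +2 burnt (F count now 3)
Step 5: +3 fires, +3 burnt (F count now 3)
Step 6: +1 fires, +3 burnt (F count now 1)
Step 7: +1 fires, +1 burnt (F count now 1)
Step 8: +0 fires, +1 burnt (F count now 0)
Fire out after step 8
Initially T: 15, now '.': 24
Total burnt (originally-T cells now '.'): 14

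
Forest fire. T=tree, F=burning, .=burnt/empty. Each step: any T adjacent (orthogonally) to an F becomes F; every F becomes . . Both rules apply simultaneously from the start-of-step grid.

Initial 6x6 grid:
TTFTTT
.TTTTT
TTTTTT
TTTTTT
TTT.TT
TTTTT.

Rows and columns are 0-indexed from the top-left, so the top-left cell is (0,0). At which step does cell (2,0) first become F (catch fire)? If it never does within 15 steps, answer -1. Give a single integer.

Step 1: cell (2,0)='T' (+3 fires, +1 burnt)
Step 2: cell (2,0)='T' (+5 fires, +3 burnt)
Step 3: cell (2,0)='T' (+5 fires, +5 burnt)
Step 4: cell (2,0)='F' (+6 fires, +5 burnt)
  -> target ignites at step 4
Step 5: cell (2,0)='.' (+5 fires, +6 burnt)
Step 6: cell (2,0)='.' (+5 fires, +5 burnt)
Step 7: cell (2,0)='.' (+3 fires, +5 burnt)
Step 8: cell (2,0)='.' (+0 fires, +3 burnt)
  fire out at step 8

4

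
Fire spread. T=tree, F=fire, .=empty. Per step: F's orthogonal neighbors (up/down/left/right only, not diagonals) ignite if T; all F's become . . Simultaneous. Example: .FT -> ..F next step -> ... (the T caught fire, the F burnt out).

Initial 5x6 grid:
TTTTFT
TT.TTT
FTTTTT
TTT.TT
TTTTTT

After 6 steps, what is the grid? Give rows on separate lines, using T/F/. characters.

Step 1: 6 trees catch fire, 2 burn out
  TTTF.F
  FT.TFT
  .FTTTT
  FTT.TT
  TTTTTT
Step 2: 9 trees catch fire, 6 burn out
  FTF...
  .F.F.F
  ..FTFT
  .FT.TT
  FTTTTT
Step 3: 6 trees catch fire, 9 burn out
  .F....
  ......
  ...F.F
  ..F.FT
  .FTTTT
Step 4: 3 trees catch fire, 6 burn out
  ......
  ......
  ......
  .....F
  ..FTFT
Step 5: 2 trees catch fire, 3 burn out
  ......
  ......
  ......
  ......
  ...F.F
Step 6: 0 trees catch fire, 2 burn out
  ......
  ......
  ......
  ......
  ......

......
......
......
......
......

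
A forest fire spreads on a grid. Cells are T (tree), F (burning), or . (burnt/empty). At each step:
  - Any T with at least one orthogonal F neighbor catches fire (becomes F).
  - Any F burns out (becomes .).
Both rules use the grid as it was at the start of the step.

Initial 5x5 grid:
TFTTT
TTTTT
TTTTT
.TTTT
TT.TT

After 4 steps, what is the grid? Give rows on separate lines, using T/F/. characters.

Step 1: 3 trees catch fire, 1 burn out
  F.FTT
  TFTTT
  TTTTT
  .TTTT
  TT.TT
Step 2: 4 trees catch fire, 3 burn out
  ...FT
  F.FTT
  TFTTT
  .TTTT
  TT.TT
Step 3: 5 trees catch fire, 4 burn out
  ....F
  ...FT
  F.FTT
  .FTTT
  TT.TT
Step 4: 4 trees catch fire, 5 burn out
  .....
  ....F
  ...FT
  ..FTT
  TF.TT

.....
....F
...FT
..FTT
TF.TT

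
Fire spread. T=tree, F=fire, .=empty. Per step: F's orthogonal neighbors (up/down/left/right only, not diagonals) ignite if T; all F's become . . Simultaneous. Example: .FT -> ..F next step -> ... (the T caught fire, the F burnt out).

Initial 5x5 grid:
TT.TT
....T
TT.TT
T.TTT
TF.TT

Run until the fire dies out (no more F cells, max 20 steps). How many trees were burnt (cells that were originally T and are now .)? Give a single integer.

Answer: 4

Derivation:
Step 1: +1 fires, +1 burnt (F count now 1)
Step 2: +1 fires, +1 burnt (F count now 1)
Step 3: +1 fires, +1 burnt (F count now 1)
Step 4: +1 fires, +1 burnt (F count now 1)
Step 5: +0 fires, +1 burnt (F count now 0)
Fire out after step 5
Initially T: 16, now '.': 13
Total burnt (originally-T cells now '.'): 4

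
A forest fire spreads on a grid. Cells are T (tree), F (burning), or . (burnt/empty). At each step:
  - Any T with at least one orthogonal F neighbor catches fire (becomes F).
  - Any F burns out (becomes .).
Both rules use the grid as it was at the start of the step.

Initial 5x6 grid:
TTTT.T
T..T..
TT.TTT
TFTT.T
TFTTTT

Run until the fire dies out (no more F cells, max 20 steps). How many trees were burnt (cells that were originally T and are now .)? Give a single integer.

Answer: 20

Derivation:
Step 1: +5 fires, +2 burnt (F count now 5)
Step 2: +3 fires, +5 burnt (F count now 3)
Step 3: +3 fires, +3 burnt (F count now 3)
Step 4: +4 fires, +3 burnt (F count now 4)
Step 5: +4 fires, +4 burnt (F count now 4)
Step 6: +1 fires, +4 burnt (F count now 1)
Step 7: +0 fires, +1 burnt (F count now 0)
Fire out after step 7
Initially T: 21, now '.': 29
Total burnt (originally-T cells now '.'): 20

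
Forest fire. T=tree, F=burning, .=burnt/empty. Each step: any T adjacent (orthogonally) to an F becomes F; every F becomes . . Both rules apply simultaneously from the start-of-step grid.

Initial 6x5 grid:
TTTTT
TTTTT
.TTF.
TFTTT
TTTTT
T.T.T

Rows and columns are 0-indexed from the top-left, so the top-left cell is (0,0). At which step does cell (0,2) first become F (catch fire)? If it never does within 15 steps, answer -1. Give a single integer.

Step 1: cell (0,2)='T' (+7 fires, +2 burnt)
Step 2: cell (0,2)='T' (+8 fires, +7 burnt)
Step 3: cell (0,2)='F' (+7 fires, +8 burnt)
  -> target ignites at step 3
Step 4: cell (0,2)='.' (+2 fires, +7 burnt)
Step 5: cell (0,2)='.' (+0 fires, +2 burnt)
  fire out at step 5

3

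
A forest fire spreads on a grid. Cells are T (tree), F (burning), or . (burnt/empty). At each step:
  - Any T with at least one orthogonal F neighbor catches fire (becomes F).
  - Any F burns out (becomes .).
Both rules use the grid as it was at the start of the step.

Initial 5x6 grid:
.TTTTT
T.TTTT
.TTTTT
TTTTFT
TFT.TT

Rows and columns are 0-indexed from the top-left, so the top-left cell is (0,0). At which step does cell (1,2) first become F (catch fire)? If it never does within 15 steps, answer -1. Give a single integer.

Step 1: cell (1,2)='T' (+7 fires, +2 burnt)
Step 2: cell (1,2)='T' (+7 fires, +7 burnt)
Step 3: cell (1,2)='T' (+4 fires, +7 burnt)
Step 4: cell (1,2)='F' (+3 fires, +4 burnt)
  -> target ignites at step 4
Step 5: cell (1,2)='.' (+1 fires, +3 burnt)
Step 6: cell (1,2)='.' (+1 fires, +1 burnt)
Step 7: cell (1,2)='.' (+0 fires, +1 burnt)
  fire out at step 7

4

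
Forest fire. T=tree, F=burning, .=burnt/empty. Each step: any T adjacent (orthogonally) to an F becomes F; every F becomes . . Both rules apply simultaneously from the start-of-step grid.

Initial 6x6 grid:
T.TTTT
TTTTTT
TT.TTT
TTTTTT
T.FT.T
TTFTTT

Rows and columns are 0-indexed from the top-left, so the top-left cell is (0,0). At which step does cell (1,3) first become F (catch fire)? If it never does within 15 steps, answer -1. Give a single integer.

Step 1: cell (1,3)='T' (+4 fires, +2 burnt)
Step 2: cell (1,3)='T' (+4 fires, +4 burnt)
Step 3: cell (1,3)='T' (+6 fires, +4 burnt)
Step 4: cell (1,3)='F' (+6 fires, +6 burnt)
  -> target ignites at step 4
Step 5: cell (1,3)='.' (+5 fires, +6 burnt)
Step 6: cell (1,3)='.' (+4 fires, +5 burnt)
Step 7: cell (1,3)='.' (+1 fires, +4 burnt)
Step 8: cell (1,3)='.' (+0 fires, +1 burnt)
  fire out at step 8

4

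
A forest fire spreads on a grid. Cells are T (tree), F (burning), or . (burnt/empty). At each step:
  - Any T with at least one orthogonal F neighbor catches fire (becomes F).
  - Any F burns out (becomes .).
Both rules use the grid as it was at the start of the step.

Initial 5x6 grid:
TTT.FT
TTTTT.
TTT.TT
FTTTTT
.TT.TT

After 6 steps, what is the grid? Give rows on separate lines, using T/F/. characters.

Step 1: 4 trees catch fire, 2 burn out
  TTT..F
  TTTTF.
  FTT.TT
  .FTTTT
  .TT.TT
Step 2: 6 trees catch fire, 4 burn out
  TTT...
  FTTF..
  .FT.FT
  ..FTTT
  .FT.TT
Step 3: 8 trees catch fire, 6 burn out
  FTT...
  .FF...
  ..F..F
  ...FFT
  ..F.TT
Step 4: 4 trees catch fire, 8 burn out
  .FF...
  ......
  ......
  .....F
  ....FT
Step 5: 1 trees catch fire, 4 burn out
  ......
  ......
  ......
  ......
  .....F
Step 6: 0 trees catch fire, 1 burn out
  ......
  ......
  ......
  ......
  ......

......
......
......
......
......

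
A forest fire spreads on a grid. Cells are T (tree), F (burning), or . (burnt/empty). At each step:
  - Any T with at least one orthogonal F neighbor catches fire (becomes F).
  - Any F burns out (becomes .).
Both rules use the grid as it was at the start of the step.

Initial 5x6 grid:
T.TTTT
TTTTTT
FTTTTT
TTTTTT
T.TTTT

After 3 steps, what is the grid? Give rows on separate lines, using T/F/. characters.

Step 1: 3 trees catch fire, 1 burn out
  T.TTTT
  FTTTTT
  .FTTTT
  FTTTTT
  T.TTTT
Step 2: 5 trees catch fire, 3 burn out
  F.TTTT
  .FTTTT
  ..FTTT
  .FTTTT
  F.TTTT
Step 3: 3 trees catch fire, 5 burn out
  ..TTTT
  ..FTTT
  ...FTT
  ..FTTT
  ..TTTT

..TTTT
..FTTT
...FTT
..FTTT
..TTTT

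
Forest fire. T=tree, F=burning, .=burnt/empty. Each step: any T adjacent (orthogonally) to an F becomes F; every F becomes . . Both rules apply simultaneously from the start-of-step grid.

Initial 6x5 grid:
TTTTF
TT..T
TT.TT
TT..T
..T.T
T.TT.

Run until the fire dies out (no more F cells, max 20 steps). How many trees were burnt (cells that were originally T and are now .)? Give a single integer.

Step 1: +2 fires, +1 burnt (F count now 2)
Step 2: +2 fires, +2 burnt (F count now 2)
Step 3: +3 fires, +2 burnt (F count now 3)
Step 4: +3 fires, +3 burnt (F count now 3)
Step 5: +2 fires, +3 burnt (F count now 2)
Step 6: +2 fires, +2 burnt (F count now 2)
Step 7: +1 fires, +2 burnt (F count now 1)
Step 8: +0 fires, +1 burnt (F count now 0)
Fire out after step 8
Initially T: 19, now '.': 26
Total burnt (originally-T cells now '.'): 15

Answer: 15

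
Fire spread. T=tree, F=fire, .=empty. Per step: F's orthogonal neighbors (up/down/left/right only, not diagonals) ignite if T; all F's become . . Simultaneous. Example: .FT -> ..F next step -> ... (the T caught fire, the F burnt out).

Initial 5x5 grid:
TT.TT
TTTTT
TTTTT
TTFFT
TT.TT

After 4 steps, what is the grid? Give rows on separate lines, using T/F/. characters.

Step 1: 5 trees catch fire, 2 burn out
  TT.TT
  TTTTT
  TTFFT
  TF..F
  TT.FT
Step 2: 7 trees catch fire, 5 burn out
  TT.TT
  TTFFT
  TF..F
  F....
  TF..F
Step 3: 5 trees catch fire, 7 burn out
  TT.FT
  TF..F
  F....
  .....
  F....
Step 4: 3 trees catch fire, 5 burn out
  TF..F
  F....
  .....
  .....
  .....

TF..F
F....
.....
.....
.....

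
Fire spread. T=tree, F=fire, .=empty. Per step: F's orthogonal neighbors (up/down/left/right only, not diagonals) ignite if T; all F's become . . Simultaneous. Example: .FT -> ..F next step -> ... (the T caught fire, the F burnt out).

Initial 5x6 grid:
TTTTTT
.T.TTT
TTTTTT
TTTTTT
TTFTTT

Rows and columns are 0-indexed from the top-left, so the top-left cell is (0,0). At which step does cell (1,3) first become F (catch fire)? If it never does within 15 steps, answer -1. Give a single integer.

Step 1: cell (1,3)='T' (+3 fires, +1 burnt)
Step 2: cell (1,3)='T' (+5 fires, +3 burnt)
Step 3: cell (1,3)='T' (+5 fires, +5 burnt)
Step 4: cell (1,3)='F' (+5 fires, +5 burnt)
  -> target ignites at step 4
Step 5: cell (1,3)='.' (+4 fires, +5 burnt)
Step 6: cell (1,3)='.' (+4 fires, +4 burnt)
Step 7: cell (1,3)='.' (+1 fires, +4 burnt)
Step 8: cell (1,3)='.' (+0 fires, +1 burnt)
  fire out at step 8

4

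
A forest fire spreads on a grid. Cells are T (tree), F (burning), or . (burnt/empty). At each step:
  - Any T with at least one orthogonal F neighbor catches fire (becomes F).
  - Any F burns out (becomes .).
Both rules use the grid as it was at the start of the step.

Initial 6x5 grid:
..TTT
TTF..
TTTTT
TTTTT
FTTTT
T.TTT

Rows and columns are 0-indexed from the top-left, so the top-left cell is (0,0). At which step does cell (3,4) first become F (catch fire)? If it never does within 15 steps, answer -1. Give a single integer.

Step 1: cell (3,4)='T' (+6 fires, +2 burnt)
Step 2: cell (3,4)='T' (+8 fires, +6 burnt)
Step 3: cell (3,4)='T' (+5 fires, +8 burnt)
Step 4: cell (3,4)='F' (+3 fires, +5 burnt)
  -> target ignites at step 4
Step 5: cell (3,4)='.' (+1 fires, +3 burnt)
Step 6: cell (3,4)='.' (+0 fires, +1 burnt)
  fire out at step 6

4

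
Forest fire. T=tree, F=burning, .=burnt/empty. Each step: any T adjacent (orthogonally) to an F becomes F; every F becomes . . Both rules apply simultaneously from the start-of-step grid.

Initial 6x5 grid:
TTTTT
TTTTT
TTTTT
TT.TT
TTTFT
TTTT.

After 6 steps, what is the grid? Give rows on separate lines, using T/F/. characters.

Step 1: 4 trees catch fire, 1 burn out
  TTTTT
  TTTTT
  TTTTT
  TT.FT
  TTF.F
  TTTF.
Step 2: 4 trees catch fire, 4 burn out
  TTTTT
  TTTTT
  TTTFT
  TT..F
  TF...
  TTF..
Step 3: 6 trees catch fire, 4 burn out
  TTTTT
  TTTFT
  TTF.F
  TF...
  F....
  TF...
Step 4: 6 trees catch fire, 6 burn out
  TTTFT
  TTF.F
  TF...
  F....
  .....
  F....
Step 5: 4 trees catch fire, 6 burn out
  TTF.F
  TF...
  F....
  .....
  .....
  .....
Step 6: 2 trees catch fire, 4 burn out
  TF...
  F....
  .....
  .....
  .....
  .....

TF...
F....
.....
.....
.....
.....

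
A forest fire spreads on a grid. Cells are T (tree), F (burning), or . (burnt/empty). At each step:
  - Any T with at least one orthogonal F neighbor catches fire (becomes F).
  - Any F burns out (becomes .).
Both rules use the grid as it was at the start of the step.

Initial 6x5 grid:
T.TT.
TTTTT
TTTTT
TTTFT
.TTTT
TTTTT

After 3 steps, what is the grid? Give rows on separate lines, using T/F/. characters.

Step 1: 4 trees catch fire, 1 burn out
  T.TT.
  TTTTT
  TTTFT
  TTF.F
  .TTFT
  TTTTT
Step 2: 7 trees catch fire, 4 burn out
  T.TT.
  TTTFT
  TTF.F
  TF...
  .TF.F
  TTTFT
Step 3: 8 trees catch fire, 7 burn out
  T.TF.
  TTF.F
  TF...
  F....
  .F...
  TTF.F

T.TF.
TTF.F
TF...
F....
.F...
TTF.F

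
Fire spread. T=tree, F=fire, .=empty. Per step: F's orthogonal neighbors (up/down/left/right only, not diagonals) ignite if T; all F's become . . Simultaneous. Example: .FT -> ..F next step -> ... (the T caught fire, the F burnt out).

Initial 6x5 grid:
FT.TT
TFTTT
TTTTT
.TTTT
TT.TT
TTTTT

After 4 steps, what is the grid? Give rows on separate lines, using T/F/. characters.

Step 1: 4 trees catch fire, 2 burn out
  .F.TT
  F.FTT
  TFTTT
  .TTTT
  TT.TT
  TTTTT
Step 2: 4 trees catch fire, 4 burn out
  ...TT
  ...FT
  F.FTT
  .FTTT
  TT.TT
  TTTTT
Step 3: 5 trees catch fire, 4 burn out
  ...FT
  ....F
  ...FT
  ..FTT
  TF.TT
  TTTTT
Step 4: 5 trees catch fire, 5 burn out
  ....F
  .....
  ....F
  ...FT
  F..TT
  TFTTT

....F
.....
....F
...FT
F..TT
TFTTT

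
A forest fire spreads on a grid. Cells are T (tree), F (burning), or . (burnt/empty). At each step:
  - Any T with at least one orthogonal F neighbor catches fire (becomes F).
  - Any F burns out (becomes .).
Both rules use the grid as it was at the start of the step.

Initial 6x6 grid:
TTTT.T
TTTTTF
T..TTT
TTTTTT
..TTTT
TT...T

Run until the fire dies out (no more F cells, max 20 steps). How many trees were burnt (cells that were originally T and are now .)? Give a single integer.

Answer: 25

Derivation:
Step 1: +3 fires, +1 burnt (F count now 3)
Step 2: +3 fires, +3 burnt (F count now 3)
Step 3: +5 fires, +3 burnt (F count now 5)
Step 4: +5 fires, +5 burnt (F count now 5)
Step 5: +4 fires, +5 burnt (F count now 4)
Step 6: +4 fires, +4 burnt (F count now 4)
Step 7: +1 fires, +4 burnt (F count now 1)
Step 8: +0 fires, +1 burnt (F count now 0)
Fire out after step 8
Initially T: 27, now '.': 34
Total burnt (originally-T cells now '.'): 25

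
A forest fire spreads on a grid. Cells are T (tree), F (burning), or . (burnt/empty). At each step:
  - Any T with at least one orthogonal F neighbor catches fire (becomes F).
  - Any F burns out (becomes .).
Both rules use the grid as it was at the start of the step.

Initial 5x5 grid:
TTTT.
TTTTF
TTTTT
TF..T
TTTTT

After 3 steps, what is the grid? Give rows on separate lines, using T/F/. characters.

Step 1: 5 trees catch fire, 2 burn out
  TTTT.
  TTTF.
  TFTTF
  F...T
  TFTTT
Step 2: 9 trees catch fire, 5 burn out
  TTTF.
  TFF..
  F.FF.
  ....F
  F.FTT
Step 3: 5 trees catch fire, 9 burn out
  TFF..
  F....
  .....
  .....
  ...FF

TFF..
F....
.....
.....
...FF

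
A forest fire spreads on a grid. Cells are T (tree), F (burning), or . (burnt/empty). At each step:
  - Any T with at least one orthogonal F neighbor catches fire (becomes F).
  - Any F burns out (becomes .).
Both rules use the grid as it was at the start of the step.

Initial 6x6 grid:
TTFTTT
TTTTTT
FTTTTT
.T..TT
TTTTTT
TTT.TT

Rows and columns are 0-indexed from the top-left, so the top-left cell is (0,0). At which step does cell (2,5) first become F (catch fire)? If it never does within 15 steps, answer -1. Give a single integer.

Step 1: cell (2,5)='T' (+5 fires, +2 burnt)
Step 2: cell (2,5)='T' (+6 fires, +5 burnt)
Step 3: cell (2,5)='T' (+4 fires, +6 burnt)
Step 4: cell (2,5)='T' (+5 fires, +4 burnt)
Step 5: cell (2,5)='F' (+5 fires, +5 burnt)
  -> target ignites at step 5
Step 6: cell (2,5)='.' (+2 fires, +5 burnt)
Step 7: cell (2,5)='.' (+2 fires, +2 burnt)
Step 8: cell (2,5)='.' (+1 fires, +2 burnt)
Step 9: cell (2,5)='.' (+0 fires, +1 burnt)
  fire out at step 9

5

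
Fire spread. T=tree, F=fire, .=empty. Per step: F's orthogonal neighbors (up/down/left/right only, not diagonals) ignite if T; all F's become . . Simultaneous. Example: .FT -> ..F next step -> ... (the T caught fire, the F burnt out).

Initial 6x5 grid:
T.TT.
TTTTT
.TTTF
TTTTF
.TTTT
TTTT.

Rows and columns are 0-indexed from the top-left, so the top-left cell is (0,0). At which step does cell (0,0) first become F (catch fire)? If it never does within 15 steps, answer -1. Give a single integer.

Step 1: cell (0,0)='T' (+4 fires, +2 burnt)
Step 2: cell (0,0)='T' (+4 fires, +4 burnt)
Step 3: cell (0,0)='T' (+6 fires, +4 burnt)
Step 4: cell (0,0)='T' (+5 fires, +6 burnt)
Step 5: cell (0,0)='T' (+2 fires, +5 burnt)
Step 6: cell (0,0)='F' (+2 fires, +2 burnt)
  -> target ignites at step 6
Step 7: cell (0,0)='.' (+0 fires, +2 burnt)
  fire out at step 7

6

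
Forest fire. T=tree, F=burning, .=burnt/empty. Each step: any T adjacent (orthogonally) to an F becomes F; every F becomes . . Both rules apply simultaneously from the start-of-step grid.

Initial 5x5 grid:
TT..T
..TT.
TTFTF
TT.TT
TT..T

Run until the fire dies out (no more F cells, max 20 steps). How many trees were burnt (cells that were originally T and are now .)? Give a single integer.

Answer: 12

Derivation:
Step 1: +4 fires, +2 burnt (F count now 4)
Step 2: +5 fires, +4 burnt (F count now 5)
Step 3: +2 fires, +5 burnt (F count now 2)
Step 4: +1 fires, +2 burnt (F count now 1)
Step 5: +0 fires, +1 burnt (F count now 0)
Fire out after step 5
Initially T: 15, now '.': 22
Total burnt (originally-T cells now '.'): 12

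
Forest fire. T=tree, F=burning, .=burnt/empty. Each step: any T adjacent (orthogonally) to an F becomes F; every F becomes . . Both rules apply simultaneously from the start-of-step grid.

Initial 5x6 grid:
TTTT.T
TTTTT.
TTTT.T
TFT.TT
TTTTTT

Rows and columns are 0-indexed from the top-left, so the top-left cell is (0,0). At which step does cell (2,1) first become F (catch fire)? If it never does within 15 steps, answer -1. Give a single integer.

Step 1: cell (2,1)='F' (+4 fires, +1 burnt)
  -> target ignites at step 1
Step 2: cell (2,1)='.' (+5 fires, +4 burnt)
Step 3: cell (2,1)='.' (+5 fires, +5 burnt)
Step 4: cell (2,1)='.' (+4 fires, +5 burnt)
Step 5: cell (2,1)='.' (+4 fires, +4 burnt)
Step 6: cell (2,1)='.' (+1 fires, +4 burnt)
Step 7: cell (2,1)='.' (+1 fires, +1 burnt)
Step 8: cell (2,1)='.' (+0 fires, +1 burnt)
  fire out at step 8

1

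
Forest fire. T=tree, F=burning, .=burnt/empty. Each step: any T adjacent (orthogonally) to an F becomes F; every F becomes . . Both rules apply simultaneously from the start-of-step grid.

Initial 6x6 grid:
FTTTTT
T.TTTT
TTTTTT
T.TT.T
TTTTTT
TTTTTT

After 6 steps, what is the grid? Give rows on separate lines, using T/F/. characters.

Step 1: 2 trees catch fire, 1 burn out
  .FTTTT
  F.TTTT
  TTTTTT
  T.TT.T
  TTTTTT
  TTTTTT
Step 2: 2 trees catch fire, 2 burn out
  ..FTTT
  ..TTTT
  FTTTTT
  T.TT.T
  TTTTTT
  TTTTTT
Step 3: 4 trees catch fire, 2 burn out
  ...FTT
  ..FTTT
  .FTTTT
  F.TT.T
  TTTTTT
  TTTTTT
Step 4: 4 trees catch fire, 4 burn out
  ....FT
  ...FTT
  ..FTTT
  ..TT.T
  FTTTTT
  TTTTTT
Step 5: 6 trees catch fire, 4 burn out
  .....F
  ....FT
  ...FTT
  ..FT.T
  .FTTTT
  FTTTTT
Step 6: 5 trees catch fire, 6 burn out
  ......
  .....F
  ....FT
  ...F.T
  ..FTTT
  .FTTTT

......
.....F
....FT
...F.T
..FTTT
.FTTTT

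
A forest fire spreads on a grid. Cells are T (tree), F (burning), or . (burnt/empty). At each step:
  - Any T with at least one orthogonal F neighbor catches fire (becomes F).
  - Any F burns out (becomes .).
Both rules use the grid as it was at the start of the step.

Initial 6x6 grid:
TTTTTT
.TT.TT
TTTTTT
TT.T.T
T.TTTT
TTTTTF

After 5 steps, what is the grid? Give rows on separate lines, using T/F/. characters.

Step 1: 2 trees catch fire, 1 burn out
  TTTTTT
  .TT.TT
  TTTTTT
  TT.T.T
  T.TTTF
  TTTTF.
Step 2: 3 trees catch fire, 2 burn out
  TTTTTT
  .TT.TT
  TTTTTT
  TT.T.F
  T.TTF.
  TTTF..
Step 3: 3 trees catch fire, 3 burn out
  TTTTTT
  .TT.TT
  TTTTTF
  TT.T..
  T.TF..
  TTF...
Step 4: 5 trees catch fire, 3 burn out
  TTTTTT
  .TT.TF
  TTTTF.
  TT.F..
  T.F...
  TF....
Step 5: 4 trees catch fire, 5 burn out
  TTTTTF
  .TT.F.
  TTTF..
  TT....
  T.....
  F.....

TTTTTF
.TT.F.
TTTF..
TT....
T.....
F.....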